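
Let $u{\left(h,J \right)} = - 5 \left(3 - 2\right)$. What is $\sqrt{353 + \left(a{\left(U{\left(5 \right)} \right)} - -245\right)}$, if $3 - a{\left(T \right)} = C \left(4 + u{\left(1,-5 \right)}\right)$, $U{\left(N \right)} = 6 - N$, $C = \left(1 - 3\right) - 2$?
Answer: $\sqrt{597} \approx 24.434$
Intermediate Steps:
$u{\left(h,J \right)} = -5$ ($u{\left(h,J \right)} = \left(-5\right) 1 = -5$)
$C = -4$ ($C = -2 - 2 = -4$)
$a{\left(T \right)} = -1$ ($a{\left(T \right)} = 3 - - 4 \left(4 - 5\right) = 3 - \left(-4\right) \left(-1\right) = 3 - 4 = -1$)
$\sqrt{353 + \left(a{\left(U{\left(5 \right)} \right)} - -245\right)} = \sqrt{353 - -244} = \sqrt{353 + \left(-1 + 245\right)} = \sqrt{353 + 244} = \sqrt{597}$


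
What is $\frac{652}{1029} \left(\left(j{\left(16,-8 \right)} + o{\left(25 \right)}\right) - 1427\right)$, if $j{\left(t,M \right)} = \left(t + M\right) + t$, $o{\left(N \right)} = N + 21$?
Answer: $- \frac{884764}{1029} \approx -859.83$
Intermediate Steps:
$o{\left(N \right)} = 21 + N$
$j{\left(t,M \right)} = M + 2 t$ ($j{\left(t,M \right)} = \left(M + t\right) + t = M + 2 t$)
$\frac{652}{1029} \left(\left(j{\left(16,-8 \right)} + o{\left(25 \right)}\right) - 1427\right) = \frac{652}{1029} \left(\left(\left(-8 + 2 \cdot 16\right) + \left(21 + 25\right)\right) - 1427\right) = 652 \cdot \frac{1}{1029} \left(\left(\left(-8 + 32\right) + 46\right) - 1427\right) = \frac{652 \left(\left(24 + 46\right) - 1427\right)}{1029} = \frac{652 \left(70 - 1427\right)}{1029} = \frac{652}{1029} \left(-1357\right) = - \frac{884764}{1029}$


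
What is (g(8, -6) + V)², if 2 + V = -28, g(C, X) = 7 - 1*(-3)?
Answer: 400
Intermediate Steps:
g(C, X) = 10 (g(C, X) = 7 + 3 = 10)
V = -30 (V = -2 - 28 = -30)
(g(8, -6) + V)² = (10 - 30)² = (-20)² = 400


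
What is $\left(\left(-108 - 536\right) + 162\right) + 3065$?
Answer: $2583$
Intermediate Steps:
$\left(\left(-108 - 536\right) + 162\right) + 3065 = \left(-644 + 162\right) + 3065 = -482 + 3065 = 2583$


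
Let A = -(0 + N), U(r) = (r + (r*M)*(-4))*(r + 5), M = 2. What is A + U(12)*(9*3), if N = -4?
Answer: -38552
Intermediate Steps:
U(r) = -7*r*(5 + r) (U(r) = (r + (r*2)*(-4))*(r + 5) = (r + (2*r)*(-4))*(5 + r) = (r - 8*r)*(5 + r) = (-7*r)*(5 + r) = -7*r*(5 + r))
A = 4 (A = -(0 - 4) = -1*(-4) = 4)
A + U(12)*(9*3) = 4 + (-7*12*(5 + 12))*(9*3) = 4 - 7*12*17*27 = 4 - 1428*27 = 4 - 38556 = -38552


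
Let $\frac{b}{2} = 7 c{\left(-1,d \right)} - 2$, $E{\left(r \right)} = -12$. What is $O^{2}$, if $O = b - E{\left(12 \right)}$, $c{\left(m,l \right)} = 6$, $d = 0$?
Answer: $8464$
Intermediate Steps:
$b = 80$ ($b = 2 \left(7 \cdot 6 - 2\right) = 2 \left(42 - 2\right) = 2 \cdot 40 = 80$)
$O = 92$ ($O = 80 - -12 = 80 + 12 = 92$)
$O^{2} = 92^{2} = 8464$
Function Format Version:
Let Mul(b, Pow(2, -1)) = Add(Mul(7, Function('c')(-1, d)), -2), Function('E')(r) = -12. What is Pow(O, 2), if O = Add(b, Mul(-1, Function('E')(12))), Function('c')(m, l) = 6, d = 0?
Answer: 8464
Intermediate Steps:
b = 80 (b = Mul(2, Add(Mul(7, 6), -2)) = Mul(2, Add(42, -2)) = Mul(2, 40) = 80)
O = 92 (O = Add(80, Mul(-1, -12)) = Add(80, 12) = 92)
Pow(O, 2) = Pow(92, 2) = 8464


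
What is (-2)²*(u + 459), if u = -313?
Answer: 584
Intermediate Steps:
(-2)²*(u + 459) = (-2)²*(-313 + 459) = 4*146 = 584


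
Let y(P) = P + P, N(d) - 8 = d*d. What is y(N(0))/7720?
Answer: 2/965 ≈ 0.0020725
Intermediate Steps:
N(d) = 8 + d**2 (N(d) = 8 + d*d = 8 + d**2)
y(P) = 2*P
y(N(0))/7720 = (2*(8 + 0**2))/7720 = (2*(8 + 0))*(1/7720) = (2*8)*(1/7720) = 16*(1/7720) = 2/965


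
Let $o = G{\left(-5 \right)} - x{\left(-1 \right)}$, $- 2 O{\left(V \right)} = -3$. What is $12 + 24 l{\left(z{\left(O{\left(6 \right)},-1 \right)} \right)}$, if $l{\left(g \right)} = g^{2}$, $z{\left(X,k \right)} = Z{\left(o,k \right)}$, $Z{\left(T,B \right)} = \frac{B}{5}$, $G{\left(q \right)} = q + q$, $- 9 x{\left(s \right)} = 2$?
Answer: $\frac{324}{25} \approx 12.96$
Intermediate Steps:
$x{\left(s \right)} = - \frac{2}{9}$ ($x{\left(s \right)} = \left(- \frac{1}{9}\right) 2 = - \frac{2}{9}$)
$O{\left(V \right)} = \frac{3}{2}$ ($O{\left(V \right)} = \left(- \frac{1}{2}\right) \left(-3\right) = \frac{3}{2}$)
$G{\left(q \right)} = 2 q$
$o = - \frac{88}{9}$ ($o = 2 \left(-5\right) - - \frac{2}{9} = -10 + \frac{2}{9} = - \frac{88}{9} \approx -9.7778$)
$Z{\left(T,B \right)} = \frac{B}{5}$ ($Z{\left(T,B \right)} = B \frac{1}{5} = \frac{B}{5}$)
$z{\left(X,k \right)} = \frac{k}{5}$
$12 + 24 l{\left(z{\left(O{\left(6 \right)},-1 \right)} \right)} = 12 + 24 \left(\frac{1}{5} \left(-1\right)\right)^{2} = 12 + 24 \left(- \frac{1}{5}\right)^{2} = 12 + 24 \cdot \frac{1}{25} = 12 + \frac{24}{25} = \frac{324}{25}$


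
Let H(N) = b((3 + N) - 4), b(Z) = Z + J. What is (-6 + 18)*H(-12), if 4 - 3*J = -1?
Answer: -136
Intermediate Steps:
J = 5/3 (J = 4/3 - ⅓*(-1) = 4/3 + ⅓ = 5/3 ≈ 1.6667)
b(Z) = 5/3 + Z (b(Z) = Z + 5/3 = 5/3 + Z)
H(N) = ⅔ + N (H(N) = 5/3 + ((3 + N) - 4) = 5/3 + (-1 + N) = ⅔ + N)
(-6 + 18)*H(-12) = (-6 + 18)*(⅔ - 12) = 12*(-34/3) = -136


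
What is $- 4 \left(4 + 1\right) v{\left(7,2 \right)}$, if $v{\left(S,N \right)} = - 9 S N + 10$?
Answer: $2320$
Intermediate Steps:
$v{\left(S,N \right)} = 10 - 9 N S$ ($v{\left(S,N \right)} = - 9 N S + 10 = 10 - 9 N S$)
$- 4 \left(4 + 1\right) v{\left(7,2 \right)} = - 4 \left(4 + 1\right) \left(10 - 18 \cdot 7\right) = \left(-4\right) 5 \left(10 - 126\right) = \left(-20\right) \left(-116\right) = 2320$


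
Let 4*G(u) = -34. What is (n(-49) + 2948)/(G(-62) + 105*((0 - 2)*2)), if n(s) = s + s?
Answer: -5700/857 ≈ -6.6511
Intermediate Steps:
G(u) = -17/2 (G(u) = (¼)*(-34) = -17/2)
n(s) = 2*s
(n(-49) + 2948)/(G(-62) + 105*((0 - 2)*2)) = (2*(-49) + 2948)/(-17/2 + 105*((0 - 2)*2)) = (-98 + 2948)/(-17/2 + 105*(-2*2)) = 2850/(-17/2 + 105*(-4)) = 2850/(-17/2 - 420) = 2850/(-857/2) = 2850*(-2/857) = -5700/857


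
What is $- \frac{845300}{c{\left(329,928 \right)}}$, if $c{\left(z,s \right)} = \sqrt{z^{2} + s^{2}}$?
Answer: $- \frac{169060 \sqrt{38777}}{38777} \approx -858.53$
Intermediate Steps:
$c{\left(z,s \right)} = \sqrt{s^{2} + z^{2}}$
$- \frac{845300}{c{\left(329,928 \right)}} = - \frac{845300}{\sqrt{928^{2} + 329^{2}}} = - \frac{845300}{\sqrt{861184 + 108241}} = - \frac{845300}{\sqrt{969425}} = - \frac{845300}{5 \sqrt{38777}} = - 845300 \frac{\sqrt{38777}}{193885} = - \frac{169060 \sqrt{38777}}{38777}$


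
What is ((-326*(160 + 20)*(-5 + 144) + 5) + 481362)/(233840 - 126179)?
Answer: -7675153/107661 ≈ -71.290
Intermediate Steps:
((-326*(160 + 20)*(-5 + 144) + 5) + 481362)/(233840 - 126179) = ((-58680*139 + 5) + 481362)/107661 = ((-326*25020 + 5) + 481362)*(1/107661) = ((-8156520 + 5) + 481362)*(1/107661) = (-8156515 + 481362)*(1/107661) = -7675153*1/107661 = -7675153/107661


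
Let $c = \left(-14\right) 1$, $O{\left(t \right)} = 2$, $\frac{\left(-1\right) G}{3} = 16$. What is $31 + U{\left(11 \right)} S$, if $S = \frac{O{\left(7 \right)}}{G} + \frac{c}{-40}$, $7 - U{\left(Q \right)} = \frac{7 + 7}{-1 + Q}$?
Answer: $\frac{4909}{150} \approx 32.727$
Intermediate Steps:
$G = -48$ ($G = \left(-3\right) 16 = -48$)
$U{\left(Q \right)} = 7 - \frac{14}{-1 + Q}$ ($U{\left(Q \right)} = 7 - \frac{7 + 7}{-1 + Q} = 7 - \frac{14}{-1 + Q}$)
$c = -14$
$S = \frac{37}{120}$ ($S = \frac{2}{-48} - \frac{14}{-40} = 2 \left(- \frac{1}{48}\right) - - \frac{7}{20} = - \frac{1}{24} + \frac{7}{20} = \frac{37}{120} \approx 0.30833$)
$31 + U{\left(11 \right)} S = 31 + \frac{7 \left(-3 + 11\right)}{-1 + 11} \cdot \frac{37}{120} = 31 + 7 \cdot \frac{1}{10} \cdot 8 \cdot \frac{37}{120} = 31 + \frac{28}{5} \cdot \frac{37}{120} = 31 + \frac{259}{150} = \frac{4909}{150}$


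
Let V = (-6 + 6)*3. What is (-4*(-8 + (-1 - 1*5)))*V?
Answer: 0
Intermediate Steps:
V = 0 (V = 0*3 = 0)
(-4*(-8 + (-1 - 1*5)))*V = -4*(-8 + (-1 - 1*5))*0 = -4*(-8 + (-1 - 5))*0 = -4*(-8 - 6)*0 = -4*(-14)*0 = 56*0 = 0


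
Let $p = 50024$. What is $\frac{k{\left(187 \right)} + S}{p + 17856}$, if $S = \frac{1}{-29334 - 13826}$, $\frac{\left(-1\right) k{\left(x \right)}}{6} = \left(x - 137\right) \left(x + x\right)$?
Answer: $- \frac{4842552001}{2929700800} \approx -1.6529$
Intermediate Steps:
$k{\left(x \right)} = - 12 x \left(-137 + x\right)$ ($k{\left(x \right)} = - 6 \left(x - 137\right) \left(x + x\right) = - 6 \left(-137 + x\right) 2 x = - 6 \cdot 2 x \left(-137 + x\right) = - 12 x \left(-137 + x\right)$)
$S = - \frac{1}{43160}$ ($S = \frac{1}{-43160} = - \frac{1}{43160} \approx -2.317 \cdot 10^{-5}$)
$\frac{k{\left(187 \right)} + S}{p + 17856} = \frac{12 \cdot 187 \left(137 - 187\right) - \frac{1}{43160}}{50024 + 17856} = \frac{12 \cdot 187 \left(137 - 187\right) - \frac{1}{43160}}{67880} = \left(12 \cdot 187 \left(-50\right) - \frac{1}{43160}\right) \frac{1}{67880} = \left(-112200 - \frac{1}{43160}\right) \frac{1}{67880} = \left(- \frac{4842552001}{43160}\right) \frac{1}{67880} = - \frac{4842552001}{2929700800}$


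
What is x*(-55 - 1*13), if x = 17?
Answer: -1156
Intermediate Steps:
x*(-55 - 1*13) = 17*(-55 - 1*13) = 17*(-55 - 13) = 17*(-68) = -1156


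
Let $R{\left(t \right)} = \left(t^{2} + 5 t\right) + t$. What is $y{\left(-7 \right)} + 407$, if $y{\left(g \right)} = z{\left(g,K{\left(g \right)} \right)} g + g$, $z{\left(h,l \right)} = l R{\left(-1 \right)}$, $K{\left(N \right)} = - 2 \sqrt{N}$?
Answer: $400 - 70 i \sqrt{7} \approx 400.0 - 185.2 i$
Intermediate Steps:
$R{\left(t \right)} = t^{2} + 6 t$
$z{\left(h,l \right)} = - 5 l$ ($z{\left(h,l \right)} = l \left(- (6 - 1)\right) = l \left(\left(-1\right) 5\right) = l \left(-5\right) = - 5 l$)
$y{\left(g \right)} = g + 10 g^{\frac{3}{2}}$ ($y{\left(g \right)} = - 5 \left(- 2 \sqrt{g}\right) g + g = 10 \sqrt{g} g + g = 10 g^{\frac{3}{2}} + g = g + 10 g^{\frac{3}{2}}$)
$y{\left(-7 \right)} + 407 = \left(-7 + 10 \left(-7\right)^{\frac{3}{2}}\right) + 407 = \left(-7 + 10 \left(- 7 i \sqrt{7}\right)\right) + 407 = \left(-7 - 70 i \sqrt{7}\right) + 407 = 400 - 70 i \sqrt{7}$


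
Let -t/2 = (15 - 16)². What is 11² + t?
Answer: 119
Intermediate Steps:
t = -2 (t = -2*(15 - 16)² = -2*(-1)² = -2*1 = -2)
11² + t = 11² - 2 = 121 - 2 = 119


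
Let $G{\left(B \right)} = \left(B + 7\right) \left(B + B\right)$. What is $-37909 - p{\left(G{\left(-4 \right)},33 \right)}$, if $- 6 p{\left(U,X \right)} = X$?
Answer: $- \frac{75807}{2} \approx -37904.0$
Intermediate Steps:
$G{\left(B \right)} = 2 B \left(7 + B\right)$ ($G{\left(B \right)} = \left(7 + B\right) 2 B = 2 B \left(7 + B\right)$)
$p{\left(U,X \right)} = - \frac{X}{6}$
$-37909 - p{\left(G{\left(-4 \right)},33 \right)} = -37909 - \left(- \frac{1}{6}\right) 33 = -37909 - - \frac{11}{2} = -37909 + \frac{11}{2} = - \frac{75807}{2}$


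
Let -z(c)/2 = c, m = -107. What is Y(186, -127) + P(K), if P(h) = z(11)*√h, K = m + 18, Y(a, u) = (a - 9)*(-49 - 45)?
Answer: -16638 - 22*I*√89 ≈ -16638.0 - 207.55*I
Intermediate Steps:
z(c) = -2*c
Y(a, u) = 846 - 94*a (Y(a, u) = (-9 + a)*(-94) = 846 - 94*a)
K = -89 (K = -107 + 18 = -89)
P(h) = -22*√h (P(h) = (-2*11)*√h = -22*√h)
Y(186, -127) + P(K) = (846 - 94*186) - 22*I*√89 = (846 - 17484) - 22*I*√89 = -16638 - 22*I*√89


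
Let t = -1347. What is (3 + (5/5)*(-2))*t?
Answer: -1347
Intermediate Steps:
(3 + (5/5)*(-2))*t = (3 + (5/5)*(-2))*(-1347) = (3 + (5*(⅕))*(-2))*(-1347) = (3 + 1*(-2))*(-1347) = (3 - 2)*(-1347) = 1*(-1347) = -1347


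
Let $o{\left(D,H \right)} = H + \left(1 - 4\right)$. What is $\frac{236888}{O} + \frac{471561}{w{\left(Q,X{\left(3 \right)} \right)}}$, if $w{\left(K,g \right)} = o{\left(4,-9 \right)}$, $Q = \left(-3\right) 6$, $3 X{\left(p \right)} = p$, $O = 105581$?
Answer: $- \frac{16595013095}{422324} \approx -39295.0$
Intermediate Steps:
$X{\left(p \right)} = \frac{p}{3}$
$o{\left(D,H \right)} = -3 + H$ ($o{\left(D,H \right)} = H + \left(1 - 4\right) = H - 3 = -3 + H$)
$Q = -18$
$w{\left(K,g \right)} = -12$ ($w{\left(K,g \right)} = -3 - 9 = -12$)
$\frac{236888}{O} + \frac{471561}{w{\left(Q,X{\left(3 \right)} \right)}} = \frac{236888}{105581} + \frac{471561}{-12} = 236888 \cdot \frac{1}{105581} + 471561 \left(- \frac{1}{12}\right) = \frac{236888}{105581} - \frac{157187}{4} = - \frac{16595013095}{422324}$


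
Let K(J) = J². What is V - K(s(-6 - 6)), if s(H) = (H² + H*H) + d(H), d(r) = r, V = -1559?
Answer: -77735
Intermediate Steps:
s(H) = H + 2*H² (s(H) = (H² + H*H) + H = (H² + H²) + H = 2*H² + H = H + 2*H²)
V - K(s(-6 - 6)) = -1559 - ((-6 - 6)*(1 + 2*(-6 - 6)))² = -1559 - (-12*(1 + 2*(-12)))² = -1559 - (-12*(1 - 24))² = -1559 - (-12*(-23))² = -1559 - 1*276² = -1559 - 1*76176 = -1559 - 76176 = -77735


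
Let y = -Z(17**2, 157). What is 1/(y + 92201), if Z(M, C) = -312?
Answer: 1/92513 ≈ 1.0809e-5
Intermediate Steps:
y = 312 (y = -1*(-312) = 312)
1/(y + 92201) = 1/(312 + 92201) = 1/92513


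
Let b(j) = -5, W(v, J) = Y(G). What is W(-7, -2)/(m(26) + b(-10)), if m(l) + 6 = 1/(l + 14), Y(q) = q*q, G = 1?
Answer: -40/439 ≈ -0.091116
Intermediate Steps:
Y(q) = q²
m(l) = -6 + 1/(14 + l) (m(l) = -6 + 1/(l + 14) = -6 + 1/(14 + l))
W(v, J) = 1 (W(v, J) = 1² = 1)
W(-7, -2)/(m(26) + b(-10)) = 1/((-83 - 6*26)/(14 + 26) - 5) = 1/((-83 - 156)/40 - 5) = 1/((1/40)*(-239) - 5) = 1/(-239/40 - 5) = 1/(-439/40) = -40/439*1 = -40/439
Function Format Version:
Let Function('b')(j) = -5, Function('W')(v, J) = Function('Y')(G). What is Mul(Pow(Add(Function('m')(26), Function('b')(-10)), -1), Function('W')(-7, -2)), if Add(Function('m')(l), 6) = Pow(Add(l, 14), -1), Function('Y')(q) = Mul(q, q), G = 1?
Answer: Rational(-40, 439) ≈ -0.091116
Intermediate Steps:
Function('Y')(q) = Pow(q, 2)
Function('m')(l) = Add(-6, Pow(Add(14, l), -1)) (Function('m')(l) = Add(-6, Pow(Add(l, 14), -1)) = Add(-6, Pow(Add(14, l), -1)))
Function('W')(v, J) = 1 (Function('W')(v, J) = Pow(1, 2) = 1)
Mul(Pow(Add(Function('m')(26), Function('b')(-10)), -1), Function('W')(-7, -2)) = Mul(Pow(Add(Mul(Pow(Add(14, 26), -1), Add(-83, Mul(-6, 26))), -5), -1), 1) = Mul(Pow(Add(Mul(Pow(40, -1), Add(-83, -156)), -5), -1), 1) = Mul(Pow(Add(Mul(Rational(1, 40), -239), -5), -1), 1) = Mul(Pow(Add(Rational(-239, 40), -5), -1), 1) = Mul(Pow(Rational(-439, 40), -1), 1) = Mul(Rational(-40, 439), 1) = Rational(-40, 439)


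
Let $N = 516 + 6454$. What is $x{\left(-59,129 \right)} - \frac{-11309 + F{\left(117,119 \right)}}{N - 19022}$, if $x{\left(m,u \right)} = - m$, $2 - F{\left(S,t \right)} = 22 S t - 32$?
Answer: $\frac{393487}{12052} \approx 32.649$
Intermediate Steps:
$F{\left(S,t \right)} = 34 - 22 S t$ ($F{\left(S,t \right)} = 2 - \left(22 S t - 32\right) = 2 - \left(-32 + 22 S t\right) = 34 - 22 S t$)
$N = 6970$
$x{\left(-59,129 \right)} - \frac{-11309 + F{\left(117,119 \right)}}{N - 19022} = \left(-1\right) \left(-59\right) - \frac{-11309 + \left(34 - 2574 \cdot 119\right)}{6970 - 19022} = 59 - \frac{-11309 + \left(34 - 306306\right)}{-12052} = 59 - \left(-11309 - 306272\right) \left(- \frac{1}{12052}\right) = 59 - \left(-317581\right) \left(- \frac{1}{12052}\right) = 59 - \frac{317581}{12052} = \frac{393487}{12052}$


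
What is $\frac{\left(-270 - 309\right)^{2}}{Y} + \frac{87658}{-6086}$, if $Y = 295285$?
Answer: $- \frac{11921907902}{898552255} \approx -13.268$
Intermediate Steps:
$\frac{\left(-270 - 309\right)^{2}}{Y} + \frac{87658}{-6086} = \frac{\left(-270 - 309\right)^{2}}{295285} + \frac{87658}{-6086} = \left(-579\right)^{2} \cdot \frac{1}{295285} + 87658 \left(- \frac{1}{6086}\right) = 335241 \cdot \frac{1}{295285} - \frac{43829}{3043} = \frac{335241}{295285} - \frac{43829}{3043} = - \frac{11921907902}{898552255}$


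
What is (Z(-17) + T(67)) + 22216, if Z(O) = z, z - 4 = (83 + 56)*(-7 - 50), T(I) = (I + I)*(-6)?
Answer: 13493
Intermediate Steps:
T(I) = -12*I (T(I) = (2*I)*(-6) = -12*I)
z = -7919 (z = 4 + (83 + 56)*(-7 - 50) = 4 + 139*(-57) = 4 - 7923 = -7919)
Z(O) = -7919
(Z(-17) + T(67)) + 22216 = (-7919 - 12*67) + 22216 = (-7919 - 804) + 22216 = -8723 + 22216 = 13493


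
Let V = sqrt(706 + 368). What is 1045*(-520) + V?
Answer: -543400 + sqrt(1074) ≈ -5.4337e+5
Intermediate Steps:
V = sqrt(1074) ≈ 32.772
1045*(-520) + V = 1045*(-520) + sqrt(1074) = -543400 + sqrt(1074)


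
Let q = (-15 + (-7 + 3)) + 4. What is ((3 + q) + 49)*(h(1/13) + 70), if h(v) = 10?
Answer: 2960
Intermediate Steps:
q = -15 (q = (-15 - 4) + 4 = -19 + 4 = -15)
((3 + q) + 49)*(h(1/13) + 70) = ((3 - 15) + 49)*(10 + 70) = (-12 + 49)*80 = 37*80 = 2960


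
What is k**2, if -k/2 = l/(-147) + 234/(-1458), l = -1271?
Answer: 4537369600/15752961 ≈ 288.03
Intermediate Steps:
k = -67360/3969 (k = -2*(-1271/(-147) + 234/(-1458)) = -2*(-1271*(-1/147) + 234*(-1/1458)) = -2*(1271/147 - 13/81) = -2*33680/3969 = -67360/3969 ≈ -16.972)
k**2 = (-67360/3969)**2 = 4537369600/15752961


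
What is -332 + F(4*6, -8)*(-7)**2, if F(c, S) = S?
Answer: -724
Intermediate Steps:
-332 + F(4*6, -8)*(-7)**2 = -332 - 8*(-7)**2 = -332 - 8*49 = -332 - 392 = -724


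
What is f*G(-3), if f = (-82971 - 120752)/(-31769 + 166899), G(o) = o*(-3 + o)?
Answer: -1833507/67565 ≈ -27.137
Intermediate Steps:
f = -203723/135130 ≈ -1.5076
f*G(-3) = -(-611169)*(-3 - 3)/135130 = -(-611169)*(-6)/135130 = -203723/135130*18 = -1833507/67565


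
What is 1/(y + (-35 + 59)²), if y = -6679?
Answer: -1/6103 ≈ -0.00016385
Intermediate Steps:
1/(y + (-35 + 59)²) = 1/(-6679 + (-35 + 59)²) = 1/(-6679 + 24²) = 1/(-6679 + 576) = 1/(-6103) = -1/6103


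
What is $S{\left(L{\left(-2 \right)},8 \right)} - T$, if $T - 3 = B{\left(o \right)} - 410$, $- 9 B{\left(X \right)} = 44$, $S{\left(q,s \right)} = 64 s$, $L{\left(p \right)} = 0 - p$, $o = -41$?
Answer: $\frac{8315}{9} \approx 923.89$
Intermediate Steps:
$L{\left(p \right)} = - p$
$B{\left(X \right)} = - \frac{44}{9}$ ($B{\left(X \right)} = \left(- \frac{1}{9}\right) 44 = - \frac{44}{9}$)
$T = - \frac{3707}{9}$ ($T = 3 - \frac{3734}{9} = - \frac{3707}{9} \approx -411.89$)
$S{\left(L{\left(-2 \right)},8 \right)} - T = 64 \cdot 8 - - \frac{3707}{9} = 512 + \frac{3707}{9} = \frac{8315}{9}$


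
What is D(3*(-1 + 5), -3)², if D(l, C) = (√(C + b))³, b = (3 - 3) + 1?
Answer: -8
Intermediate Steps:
b = 1 (b = 0 + 1 = 1)
D(l, C) = (1 + C)^(3/2) (D(l, C) = (√(C + 1))³ = (√(1 + C))³ = (1 + C)^(3/2))
D(3*(-1 + 5), -3)² = ((1 - 3)^(3/2))² = ((-2)^(3/2))² = (-2*I*√2)² = -8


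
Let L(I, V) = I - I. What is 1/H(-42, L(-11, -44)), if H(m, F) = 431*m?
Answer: -1/18102 ≈ -5.5243e-5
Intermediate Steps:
L(I, V) = 0
1/H(-42, L(-11, -44)) = 1/(431*(-42)) = 1/(-18102) = -1/18102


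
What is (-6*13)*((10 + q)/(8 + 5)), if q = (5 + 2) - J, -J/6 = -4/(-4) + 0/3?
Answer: -138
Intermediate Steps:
J = -6 (J = -6*(-4/(-4) + 0/3) = -6*(-4*(-¼) + 0*(⅓)) = -6*(1 + 0) = -6*1 = -6)
q = 13 (q = (5 + 2) - 1*(-6) = 7 + 6 = 13)
(-6*13)*((10 + q)/(8 + 5)) = (-6*13)*((10 + 13)/(8 + 5)) = -1794/13 = -78*23/13 = -138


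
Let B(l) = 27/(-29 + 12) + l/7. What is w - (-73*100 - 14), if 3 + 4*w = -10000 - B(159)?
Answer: 2288593/476 ≈ 4808.0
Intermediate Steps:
B(l) = -27/17 + l/7 (B(l) = 27/(-17) + l*(⅐) = 27*(-1/17) + l/7 = -27/17 + l/7)
w = -1192871/476 (w = -¾ + (-10000 - (-27/17 + (⅐)*159))/4 = -¾ + (-10000 - (-27/17 + 159/7))/4 = -¾ + (-10000 - 1*2514/119)/4 = -¾ + (-10000 - 2514/119)/4 = -¾ + (¼)*(-1192514/119) = -¾ - 596257/238 = -1192871/476 ≈ -2506.0)
w - (-73*100 - 14) = -1192871/476 - (-73*100 - 14) = -1192871/476 - (-7300 - 14) = -1192871/476 - 1*(-7314) = -1192871/476 + 7314 = 2288593/476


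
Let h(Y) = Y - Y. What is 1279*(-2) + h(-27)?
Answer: -2558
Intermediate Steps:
h(Y) = 0
1279*(-2) + h(-27) = 1279*(-2) + 0 = -2558 + 0 = -2558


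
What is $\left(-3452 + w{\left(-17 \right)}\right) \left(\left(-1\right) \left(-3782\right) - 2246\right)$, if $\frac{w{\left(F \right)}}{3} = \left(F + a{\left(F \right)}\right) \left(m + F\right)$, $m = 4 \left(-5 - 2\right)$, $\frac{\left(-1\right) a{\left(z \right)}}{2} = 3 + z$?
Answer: $-7583232$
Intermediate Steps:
$a{\left(z \right)} = -6 - 2 z$ ($a{\left(z \right)} = - 2 \left(3 + z\right) = -6 - 2 z$)
$m = -28$ ($m = 4 \left(-5 - 2\right) = 4 \left(-7\right) = -28$)
$w{\left(F \right)} = 3 \left(-28 + F\right) \left(-6 - F\right)$ ($w{\left(F \right)} = 3 \left(F - \left(6 + 2 F\right)\right) \left(-28 + F\right) = 3 \left(-6 - F\right) \left(-28 + F\right) = 3 \left(-28 + F\right) \left(-6 - F\right)$)
$\left(-3452 + w{\left(-17 \right)}\right) \left(\left(-1\right) \left(-3782\right) - 2246\right) = \left(-3452 + \left(504 - 3 \left(-17\right)^{2} + 66 \left(-17\right)\right)\right) \left(\left(-1\right) \left(-3782\right) - 2246\right) = \left(-3452 - 1485\right) \left(3782 - 2246\right) = \left(-3452 - 1485\right) 1536 = \left(-4937\right) 1536 = -7583232$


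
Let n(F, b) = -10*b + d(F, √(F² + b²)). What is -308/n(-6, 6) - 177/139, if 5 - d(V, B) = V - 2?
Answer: 34493/6533 ≈ 5.2798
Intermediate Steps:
d(V, B) = 7 - V (d(V, B) = 5 - (V - 2) = 5 - (-2 + V) = 5 + (2 - V) = 7 - V)
n(F, b) = 7 - F - 10*b (n(F, b) = -10*b + (7 - F) = 7 - F - 10*b)
-308/n(-6, 6) - 177/139 = -308/(7 - 1*(-6) - 10*6) - 177/139 = -308/(7 + 6 - 60) - 177*1/139 = -308/(-47) - 177/139 = -308*(-1/47) - 177/139 = 308/47 - 177/139 = 34493/6533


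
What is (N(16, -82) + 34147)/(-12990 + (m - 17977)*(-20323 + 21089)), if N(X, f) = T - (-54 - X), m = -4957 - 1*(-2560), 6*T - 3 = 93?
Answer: -34233/15619474 ≈ -0.0021917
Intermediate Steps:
T = 16 (T = ½ + (⅙)*93 = ½ + 31/2 = 16)
m = -2397 (m = -4957 + 2560 = -2397)
N(X, f) = 70 + X (N(X, f) = 16 - (-54 - X) = 16 + (54 + X) = 70 + X)
(N(16, -82) + 34147)/(-12990 + (m - 17977)*(-20323 + 21089)) = ((70 + 16) + 34147)/(-12990 + (-2397 - 17977)*(-20323 + 21089)) = (86 + 34147)/(-12990 - 20374*766) = 34233/(-12990 - 15606484) = 34233/(-15619474) = 34233*(-1/15619474) = -34233/15619474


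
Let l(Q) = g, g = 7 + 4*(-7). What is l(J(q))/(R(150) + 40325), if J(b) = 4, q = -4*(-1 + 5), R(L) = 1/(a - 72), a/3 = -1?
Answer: -1575/3024374 ≈ -0.00052077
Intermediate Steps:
a = -3 (a = 3*(-1) = -3)
R(L) = -1/75 (R(L) = 1/(-3 - 72) = 1/(-75) = -1/75)
q = -16 (q = -4*4 = -16)
g = -21 (g = 7 - 28 = -21)
l(Q) = -21
l(J(q))/(R(150) + 40325) = -21/(-1/75 + 40325) = -21/3024374/75 = -21*75/3024374 = -1575/3024374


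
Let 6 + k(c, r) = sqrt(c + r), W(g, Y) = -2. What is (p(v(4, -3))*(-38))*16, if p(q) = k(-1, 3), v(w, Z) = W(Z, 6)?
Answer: 3648 - 608*sqrt(2) ≈ 2788.2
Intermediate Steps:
v(w, Z) = -2
k(c, r) = -6 + sqrt(c + r)
p(q) = -6 + sqrt(2) (p(q) = -6 + sqrt(-1 + 3) = -6 + sqrt(2))
(p(v(4, -3))*(-38))*16 = ((-6 + sqrt(2))*(-38))*16 = (228 - 38*sqrt(2))*16 = 3648 - 608*sqrt(2)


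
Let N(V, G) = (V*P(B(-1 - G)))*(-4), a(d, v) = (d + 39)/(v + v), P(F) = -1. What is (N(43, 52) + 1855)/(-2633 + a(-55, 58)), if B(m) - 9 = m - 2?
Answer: -58783/76361 ≈ -0.76980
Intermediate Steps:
B(m) = 7 + m (B(m) = 9 + (m - 2) = 9 + (-2 + m) = 7 + m)
a(d, v) = (39 + d)/(2*v) (a(d, v) = (39 + d)/((2*v)) = (39 + d)*(1/(2*v)) = (39 + d)/(2*v))
N(V, G) = 4*V (N(V, G) = (V*(-1))*(-4) = -V*(-4) = 4*V)
(N(43, 52) + 1855)/(-2633 + a(-55, 58)) = (4*43 + 1855)/(-2633 + (½)*(39 - 55)/58) = (172 + 1855)/(-2633 + (½)*(1/58)*(-16)) = 2027/(-2633 - 4/29) = 2027/(-76361/29) = 2027*(-29/76361) = -58783/76361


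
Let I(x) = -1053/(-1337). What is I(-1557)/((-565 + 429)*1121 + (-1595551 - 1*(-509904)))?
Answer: -117/183927079 ≈ -6.3612e-7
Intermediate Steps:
I(x) = 1053/1337 (I(x) = -1053*(-1/1337) = 1053/1337)
I(-1557)/((-565 + 429)*1121 + (-1595551 - 1*(-509904))) = 1053/(1337*((-565 + 429)*1121 + (-1595551 - 1*(-509904)))) = 1053/(1337*(-136*1121 + (-1595551 + 509904))) = 1053/(1337*(-152456 - 1085647)) = (1053/1337)/(-1238103) = (1053/1337)*(-1/1238103) = -117/183927079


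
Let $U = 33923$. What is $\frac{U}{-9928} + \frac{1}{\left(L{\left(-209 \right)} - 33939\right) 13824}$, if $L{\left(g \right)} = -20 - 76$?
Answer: $- \frac{1995095760281}{583890301440} \approx -3.4169$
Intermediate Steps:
$L{\left(g \right)} = -96$
$\frac{U}{-9928} + \frac{1}{\left(L{\left(-209 \right)} - 33939\right) 13824} = \frac{33923}{-9928} + \frac{1}{\left(-96 - 33939\right) 13824} = 33923 \left(- \frac{1}{9928}\right) + \frac{1}{-34035} \cdot \frac{1}{13824} = - \frac{33923}{9928} - \frac{1}{470499840} = - \frac{1995095760281}{583890301440}$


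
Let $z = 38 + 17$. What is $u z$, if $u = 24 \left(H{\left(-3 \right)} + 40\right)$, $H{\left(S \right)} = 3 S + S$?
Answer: $36960$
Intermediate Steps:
$H{\left(S \right)} = 4 S$
$z = 55$
$u = 672$ ($u = 24 \left(4 \left(-3\right) + 40\right) = 24 \left(-12 + 40\right) = 24 \cdot 28 = 672$)
$u z = 672 \cdot 55 = 36960$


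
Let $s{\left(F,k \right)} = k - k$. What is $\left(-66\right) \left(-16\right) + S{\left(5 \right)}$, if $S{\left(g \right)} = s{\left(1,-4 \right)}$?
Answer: $1056$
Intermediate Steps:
$s{\left(F,k \right)} = 0$
$S{\left(g \right)} = 0$
$\left(-66\right) \left(-16\right) + S{\left(5 \right)} = \left(-66\right) \left(-16\right) + 0 = 1056 + 0 = 1056$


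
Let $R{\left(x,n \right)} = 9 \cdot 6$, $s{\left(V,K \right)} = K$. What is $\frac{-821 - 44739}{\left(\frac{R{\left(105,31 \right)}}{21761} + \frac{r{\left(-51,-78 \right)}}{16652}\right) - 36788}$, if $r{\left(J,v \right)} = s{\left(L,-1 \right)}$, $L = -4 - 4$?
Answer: $\frac{16509311676320}{13330652282089} \approx 1.2384$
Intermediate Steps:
$L = -8$ ($L = -4 - 4 = -8$)
$R{\left(x,n \right)} = 54$
$r{\left(J,v \right)} = -1$
$\frac{-821 - 44739}{\left(\frac{R{\left(105,31 \right)}}{21761} + \frac{r{\left(-51,-78 \right)}}{16652}\right) - 36788} = \frac{-821 - 44739}{\left(\frac{54}{21761} - \frac{1}{16652}\right) - 36788} = - \frac{45560}{\left(54 \cdot \frac{1}{21761} - \frac{1}{16652}\right) - 36788} = - \frac{45560}{\left(\frac{54}{21761} - \frac{1}{16652}\right) - 36788} = - \frac{45560}{\frac{877447}{362364172} - 36788} = - \frac{45560}{- \frac{13330652282089}{362364172}} = \left(-45560\right) \left(- \frac{362364172}{13330652282089}\right) = \frac{16509311676320}{13330652282089}$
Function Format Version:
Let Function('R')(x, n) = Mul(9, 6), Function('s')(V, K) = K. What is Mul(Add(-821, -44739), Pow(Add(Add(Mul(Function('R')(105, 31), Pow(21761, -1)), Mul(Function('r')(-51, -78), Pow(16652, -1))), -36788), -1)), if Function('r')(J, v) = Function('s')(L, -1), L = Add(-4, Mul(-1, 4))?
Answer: Rational(16509311676320, 13330652282089) ≈ 1.2384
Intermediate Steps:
L = -8 (L = Add(-4, -4) = -8)
Function('R')(x, n) = 54
Function('r')(J, v) = -1
Mul(Add(-821, -44739), Pow(Add(Add(Mul(Function('R')(105, 31), Pow(21761, -1)), Mul(Function('r')(-51, -78), Pow(16652, -1))), -36788), -1)) = Mul(Add(-821, -44739), Pow(Add(Add(Mul(54, Pow(21761, -1)), Mul(-1, Pow(16652, -1))), -36788), -1)) = Mul(-45560, Pow(Add(Add(Mul(54, Rational(1, 21761)), Mul(-1, Rational(1, 16652))), -36788), -1)) = Mul(-45560, Pow(Add(Add(Rational(54, 21761), Rational(-1, 16652)), -36788), -1)) = Mul(-45560, Pow(Add(Rational(877447, 362364172), -36788), -1)) = Mul(-45560, Pow(Rational(-13330652282089, 362364172), -1)) = Mul(-45560, Rational(-362364172, 13330652282089)) = Rational(16509311676320, 13330652282089)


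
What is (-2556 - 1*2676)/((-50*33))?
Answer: 872/275 ≈ 3.1709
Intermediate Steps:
(-2556 - 1*2676)/((-50*33)) = (-2556 - 2676)/(-1650) = -5232*(-1/1650) = 872/275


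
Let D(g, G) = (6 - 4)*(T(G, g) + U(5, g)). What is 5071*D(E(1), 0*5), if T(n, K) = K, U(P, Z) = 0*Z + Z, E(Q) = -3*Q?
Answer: -60852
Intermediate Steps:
U(P, Z) = Z (U(P, Z) = 0 + Z = Z)
D(g, G) = 4*g (D(g, G) = (6 - 4)*(g + g) = 2*(2*g) = 4*g)
5071*D(E(1), 0*5) = 5071*(4*(-3*1)) = 5071*(4*(-3)) = 5071*(-12) = -60852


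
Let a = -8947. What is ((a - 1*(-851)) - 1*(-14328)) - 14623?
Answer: -8391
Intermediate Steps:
((a - 1*(-851)) - 1*(-14328)) - 14623 = ((-8947 - 1*(-851)) - 1*(-14328)) - 14623 = ((-8947 + 851) + 14328) - 14623 = (-8096 + 14328) - 14623 = 6232 - 14623 = -8391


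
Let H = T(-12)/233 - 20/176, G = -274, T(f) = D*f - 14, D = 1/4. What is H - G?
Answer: 2807135/10252 ≈ 273.81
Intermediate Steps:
D = ¼ ≈ 0.25000
T(f) = -14 + f/4 (T(f) = f/4 - 14 = -14 + f/4)
H = -1913/10252 (H = (-14 + (¼)*(-12))/233 - 20/176 = (-14 - 3)*(1/233) - 20*1/176 = -17*1/233 - 5/44 = -17/233 - 5/44 = -1913/10252 ≈ -0.18660)
H - G = -1913/10252 - 1*(-274) = -1913/10252 + 274 = 2807135/10252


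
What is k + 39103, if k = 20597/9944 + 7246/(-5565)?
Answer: 2163938459161/55338360 ≈ 39104.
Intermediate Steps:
k = 42568081/55338360 (k = 20597*(1/9944) + 7246*(-1/5565) = 20597/9944 - 7246/5565 = 42568081/55338360 ≈ 0.76923)
k + 39103 = 42568081/55338360 + 39103 = 2163938459161/55338360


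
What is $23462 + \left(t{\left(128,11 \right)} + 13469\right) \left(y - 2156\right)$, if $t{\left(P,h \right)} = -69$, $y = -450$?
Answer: $-34896938$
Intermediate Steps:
$23462 + \left(t{\left(128,11 \right)} + 13469\right) \left(y - 2156\right) = 23462 + \left(-69 + 13469\right) \left(-450 - 2156\right) = 23462 + 13400 \left(-2606\right) = 23462 - 34920400 = -34896938$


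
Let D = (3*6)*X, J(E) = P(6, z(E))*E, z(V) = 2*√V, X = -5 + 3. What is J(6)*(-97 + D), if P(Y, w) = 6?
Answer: -4788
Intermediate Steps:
X = -2
J(E) = 6*E
D = -36 (D = (3*6)*(-2) = 18*(-2) = -36)
J(6)*(-97 + D) = (6*6)*(-97 - 36) = 36*(-133) = -4788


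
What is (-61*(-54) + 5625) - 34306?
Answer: -25387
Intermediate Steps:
(-61*(-54) + 5625) - 34306 = (3294 + 5625) - 34306 = 8919 - 34306 = -25387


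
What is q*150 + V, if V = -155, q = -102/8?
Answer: -4135/2 ≈ -2067.5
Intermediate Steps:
q = -51/4 (q = -102*1/8 = -51/4 ≈ -12.750)
q*150 + V = -51/4*150 - 155 = -3825/2 - 155 = -4135/2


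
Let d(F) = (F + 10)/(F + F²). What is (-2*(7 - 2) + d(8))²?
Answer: 1521/16 ≈ 95.063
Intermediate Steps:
d(F) = (10 + F)/(F + F²)
(-2*(7 - 2) + d(8))² = (-2*(7 - 2) + (10 + 8)/(8*(1 + 8)))² = (-2*5 + (⅛)*18/9)² = (-10 + (⅛)*(⅑)*18)² = (-10 + ¼)² = (-39/4)² = 1521/16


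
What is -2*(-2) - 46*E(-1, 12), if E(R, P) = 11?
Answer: -502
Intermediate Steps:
-2*(-2) - 46*E(-1, 12) = -2*(-2) - 46*11 = 4 - 506 = -502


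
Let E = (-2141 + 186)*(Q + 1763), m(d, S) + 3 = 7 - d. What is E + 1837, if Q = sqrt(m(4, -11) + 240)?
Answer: -3444828 - 7820*sqrt(15) ≈ -3.4751e+6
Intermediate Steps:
m(d, S) = 4 - d (m(d, S) = -3 + (7 - d) = 4 - d)
Q = 4*sqrt(15) (Q = sqrt((4 - 1*4) + 240) = sqrt((4 - 4) + 240) = sqrt(0 + 240) = sqrt(240) = 4*sqrt(15) ≈ 15.492)
E = -3446665 - 7820*sqrt(15) (E = (-2141 + 186)*(4*sqrt(15) + 1763) = -1955*(1763 + 4*sqrt(15)) = -3446665 - 7820*sqrt(15) ≈ -3.4770e+6)
E + 1837 = (-3446665 - 7820*sqrt(15)) + 1837 = -3444828 - 7820*sqrt(15)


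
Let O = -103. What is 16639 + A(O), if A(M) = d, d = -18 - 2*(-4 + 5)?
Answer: 16619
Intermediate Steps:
d = -20 (d = -18 - 2 = -20)
A(M) = -20
16639 + A(O) = 16639 - 20 = 16619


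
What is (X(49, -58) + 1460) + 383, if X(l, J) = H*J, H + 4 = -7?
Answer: 2481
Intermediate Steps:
H = -11 (H = -4 - 7 = -11)
X(l, J) = -11*J
(X(49, -58) + 1460) + 383 = (-11*(-58) + 1460) + 383 = (638 + 1460) + 383 = 2098 + 383 = 2481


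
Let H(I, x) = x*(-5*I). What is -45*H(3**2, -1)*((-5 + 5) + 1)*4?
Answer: -8100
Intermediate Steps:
H(I, x) = -5*I*x
-45*H(3**2, -1)*((-5 + 5) + 1)*4 = -45*(-5*3**2*(-1))*((-5 + 5) + 1)*4 = -45*(-5*9*(-1))*(0 + 1)*4 = -45*45*1*4 = -2025*4 = -45*180 = -8100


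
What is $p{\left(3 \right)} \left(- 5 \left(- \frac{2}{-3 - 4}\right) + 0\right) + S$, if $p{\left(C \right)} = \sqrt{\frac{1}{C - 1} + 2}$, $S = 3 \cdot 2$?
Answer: $6 - \frac{5 \sqrt{10}}{7} \approx 3.7412$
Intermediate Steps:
$S = 6$
$p{\left(C \right)} = \sqrt{2 + \frac{1}{-1 + C}}$ ($p{\left(C \right)} = \sqrt{\frac{1}{-1 + C} + 2} = \sqrt{2 + \frac{1}{-1 + C}}$)
$p{\left(3 \right)} \left(- 5 \left(- \frac{2}{-3 - 4}\right) + 0\right) + S = \sqrt{\frac{-1 + 2 \cdot 3}{-1 + 3}} \left(- 5 \left(- \frac{2}{-3 - 4}\right) + 0\right) + 6 = \sqrt{\frac{-1 + 6}{2}} \left(- 5 \left(- \frac{2}{-3 - 4}\right) + 0\right) + 6 = \sqrt{\frac{1}{2} \cdot 5} \left(- 5 \left(- \frac{2}{-7}\right) + 0\right) + 6 = \sqrt{\frac{5}{2}} \left(- 5 \left(\left(-2\right) \left(- \frac{1}{7}\right)\right) + 0\right) + 6 = \frac{\sqrt{10}}{2} \left(\left(-5\right) \frac{2}{7} + 0\right) + 6 = \frac{\sqrt{10}}{2} \left(- \frac{10}{7} + 0\right) + 6 = \frac{\sqrt{10}}{2} \left(- \frac{10}{7}\right) + 6 = - \frac{5 \sqrt{10}}{7} + 6 = 6 - \frac{5 \sqrt{10}}{7}$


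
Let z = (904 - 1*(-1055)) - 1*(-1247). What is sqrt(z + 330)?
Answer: 4*sqrt(221) ≈ 59.464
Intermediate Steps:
z = 3206 (z = (904 + 1055) + 1247 = 1959 + 1247 = 3206)
sqrt(z + 330) = sqrt(3206 + 330) = sqrt(3536) = 4*sqrt(221)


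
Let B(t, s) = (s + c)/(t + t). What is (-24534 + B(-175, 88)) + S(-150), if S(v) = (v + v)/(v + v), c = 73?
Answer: -1226673/50 ≈ -24533.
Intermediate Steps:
B(t, s) = (73 + s)/(2*t) (B(t, s) = (s + 73)/(t + t) = (73 + s)/((2*t)) = (73 + s)*(1/(2*t)) = (73 + s)/(2*t))
S(v) = 1 (S(v) = (2*v)/((2*v)) = (2*v)*(1/(2*v)) = 1)
(-24534 + B(-175, 88)) + S(-150) = (-24534 + (½)*(73 + 88)/(-175)) + 1 = (-24534 + (½)*(-1/175)*161) + 1 = (-24534 - 23/50) + 1 = -1226723/50 + 1 = -1226673/50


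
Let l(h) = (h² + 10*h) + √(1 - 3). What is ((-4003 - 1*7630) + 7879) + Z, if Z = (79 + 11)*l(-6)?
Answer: -5914 + 90*I*√2 ≈ -5914.0 + 127.28*I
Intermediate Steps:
l(h) = h² + 10*h + I*√2 (l(h) = (h² + 10*h) + √(-2) = (h² + 10*h) + I*√2 = h² + 10*h + I*√2)
Z = -2160 + 90*I*√2 (Z = (79 + 11)*((-6)² + 10*(-6) + I*√2) = 90*(36 - 60 + I*√2) = 90*(-24 + I*√2) = -2160 + 90*I*√2 ≈ -2160.0 + 127.28*I)
((-4003 - 1*7630) + 7879) + Z = ((-4003 - 1*7630) + 7879) + (-2160 + 90*I*√2) = ((-4003 - 7630) + 7879) + (-2160 + 90*I*√2) = (-11633 + 7879) + (-2160 + 90*I*√2) = -3754 + (-2160 + 90*I*√2) = -5914 + 90*I*√2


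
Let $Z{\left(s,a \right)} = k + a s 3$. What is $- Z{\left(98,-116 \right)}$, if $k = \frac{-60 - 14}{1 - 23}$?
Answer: $\frac{375107}{11} \approx 34101.0$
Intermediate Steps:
$k = \frac{37}{11}$ ($k = - \frac{74}{-22} = \left(-74\right) \left(- \frac{1}{22}\right) = \frac{37}{11} \approx 3.3636$)
$Z{\left(s,a \right)} = \frac{37}{11} + 3 a s$ ($Z{\left(s,a \right)} = \frac{37}{11} + a s 3 = \frac{37}{11} + 3 a s$)
$- Z{\left(98,-116 \right)} = - (\frac{37}{11} + 3 \left(-116\right) 98) = - (\frac{37}{11} - 34104) = \left(-1\right) \left(- \frac{375107}{11}\right) = \frac{375107}{11}$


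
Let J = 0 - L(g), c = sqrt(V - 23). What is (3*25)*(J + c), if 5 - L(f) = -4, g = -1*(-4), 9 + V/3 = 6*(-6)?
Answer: -675 + 75*I*sqrt(158) ≈ -675.0 + 942.74*I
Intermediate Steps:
V = -135 (V = -27 + 3*(6*(-6)) = -27 + 3*(-36) = -27 - 108 = -135)
g = 4
L(f) = 9 (L(f) = 5 - 1*(-4) = 5 + 4 = 9)
c = I*sqrt(158) (c = sqrt(-135 - 23) = sqrt(-158) = I*sqrt(158) ≈ 12.57*I)
J = -9 (J = 0 - 1*9 = 0 - 9 = -9)
(3*25)*(J + c) = (3*25)*(-9 + I*sqrt(158)) = 75*(-9 + I*sqrt(158)) = -675 + 75*I*sqrt(158)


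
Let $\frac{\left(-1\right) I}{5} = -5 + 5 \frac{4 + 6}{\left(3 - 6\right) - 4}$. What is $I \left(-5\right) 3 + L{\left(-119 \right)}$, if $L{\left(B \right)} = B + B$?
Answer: $- \frac{8041}{7} \approx -1148.7$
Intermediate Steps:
$I = \frac{425}{7}$ ($I = - 5 \left(-5 + 5 \frac{4 + 6}{\left(3 - 6\right) - 4}\right) = - 5 \left(-5 + 5 \frac{10}{\left(3 - 6\right) - 4}\right) = - 5 \left(-5 + 5 \frac{10}{-3 - 4}\right) = - 5 \left(-5 + 5 \frac{10}{-7}\right) = - 5 \left(-5 + 5 \cdot 10 \left(- \frac{1}{7}\right)\right) = - 5 \left(-5 + 5 \left(- \frac{10}{7}\right)\right) = - 5 \left(-5 - \frac{50}{7}\right) = \left(-5\right) \left(- \frac{85}{7}\right) = \frac{425}{7} \approx 60.714$)
$L{\left(B \right)} = 2 B$
$I \left(-5\right) 3 + L{\left(-119 \right)} = \frac{425}{7} \left(-5\right) 3 + 2 \left(-119\right) = \left(- \frac{2125}{7}\right) 3 - 238 = - \frac{6375}{7} - 238 = - \frac{8041}{7}$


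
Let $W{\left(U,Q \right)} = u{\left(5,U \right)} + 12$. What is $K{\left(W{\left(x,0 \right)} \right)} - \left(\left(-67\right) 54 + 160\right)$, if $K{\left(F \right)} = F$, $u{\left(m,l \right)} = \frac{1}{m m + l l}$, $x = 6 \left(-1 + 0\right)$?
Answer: $\frac{211671}{61} \approx 3470.0$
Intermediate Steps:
$x = -6$ ($x = 6 \left(-1\right) = -6$)
$u{\left(m,l \right)} = \frac{1}{l^{2} + m^{2}}$ ($u{\left(m,l \right)} = \frac{1}{m^{2} + l^{2}} = \frac{1}{l^{2} + m^{2}}$)
$W{\left(U,Q \right)} = 12 + \frac{1}{25 + U^{2}}$ ($W{\left(U,Q \right)} = \frac{1}{U^{2} + 5^{2}} + 12 = \frac{1}{U^{2} + 25} + 12 = \frac{1}{25 + U^{2}} + 12 = 12 + \frac{1}{25 + U^{2}}$)
$K{\left(W{\left(x,0 \right)} \right)} - \left(\left(-67\right) 54 + 160\right) = \frac{301 + 12 \left(-6\right)^{2}}{25 + \left(-6\right)^{2}} - \left(\left(-67\right) 54 + 160\right) = \frac{301 + 12 \cdot 36}{25 + 36} - \left(-3618 + 160\right) = \frac{301 + 432}{61} - -3458 = \frac{1}{61} \cdot 733 + 3458 = \frac{733}{61} + 3458 = \frac{211671}{61}$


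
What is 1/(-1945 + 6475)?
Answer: 1/4530 ≈ 0.00022075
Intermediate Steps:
1/(-1945 + 6475) = 1/4530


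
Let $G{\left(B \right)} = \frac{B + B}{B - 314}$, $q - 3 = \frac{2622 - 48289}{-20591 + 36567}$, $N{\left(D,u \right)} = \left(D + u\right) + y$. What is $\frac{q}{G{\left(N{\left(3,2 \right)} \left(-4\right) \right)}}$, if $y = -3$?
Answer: $\frac{364021}{127808} \approx 2.8482$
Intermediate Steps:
$N{\left(D,u \right)} = -3 + D + u$ ($N{\left(D,u \right)} = \left(D + u\right) - 3 = -3 + D + u$)
$q = \frac{2261}{15976}$ ($q = 3 + \frac{2622 - 48289}{-20591 + 36567} = 3 - \frac{45667}{15976} = \frac{2261}{15976} \approx 0.14152$)
$G{\left(B \right)} = \frac{2 B}{-314 + B}$
$\frac{q}{G{\left(N{\left(3,2 \right)} \left(-4\right) \right)}} = \frac{2261}{15976 \frac{2 \left(-3 + 3 + 2\right) \left(-4\right)}{-314 + \left(-3 + 3 + 2\right) \left(-4\right)}} = \frac{2261}{15976 \frac{2 \cdot 2 \left(-4\right)}{-314 + 2 \left(-4\right)}} = \frac{2261}{15976 \cdot 2 \left(-8\right) \frac{1}{-314 - 8}} = \frac{2261}{15976 \cdot 2 \left(-8\right) \frac{1}{-322}} = \frac{2261}{15976 \cdot 2 \left(-8\right) \left(- \frac{1}{322}\right)} = \frac{2261}{15976 \cdot \frac{8}{161}} = \frac{2261}{15976} \cdot \frac{161}{8} = \frac{364021}{127808}$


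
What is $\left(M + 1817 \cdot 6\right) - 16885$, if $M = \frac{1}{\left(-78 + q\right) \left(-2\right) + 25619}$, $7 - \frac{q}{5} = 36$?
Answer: $- \frac{155946894}{26065} \approx -5983.0$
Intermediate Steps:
$q = -145$ ($q = 35 - 180 = -145$)
$M = \frac{1}{26065}$ ($M = \frac{1}{\left(-78 - 145\right) \left(-2\right) + 25619} = \frac{1}{\left(-223\right) \left(-2\right) + 25619} = \frac{1}{446 + 25619} = \frac{1}{26065} \approx 3.8366 \cdot 10^{-5}$)
$\left(M + 1817 \cdot 6\right) - 16885 = \left(\frac{1}{26065} + 1817 \cdot 6\right) - 16885 = \left(\frac{1}{26065} + 10902\right) - 16885 = \frac{284160631}{26065} - 16885 = - \frac{155946894}{26065}$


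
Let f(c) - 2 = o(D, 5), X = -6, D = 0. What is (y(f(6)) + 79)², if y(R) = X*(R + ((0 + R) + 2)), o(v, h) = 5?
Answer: 289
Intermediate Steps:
f(c) = 7 (f(c) = 2 + 5 = 7)
y(R) = -12 - 12*R (y(R) = -6*(R + ((0 + R) + 2)) = -6*(R + (R + 2)) = -6*(R + (2 + R)) = -6*(2 + 2*R) = -12 - 12*R)
(y(f(6)) + 79)² = ((-12 - 12*7) + 79)² = ((-12 - 84) + 79)² = (-96 + 79)² = (-17)² = 289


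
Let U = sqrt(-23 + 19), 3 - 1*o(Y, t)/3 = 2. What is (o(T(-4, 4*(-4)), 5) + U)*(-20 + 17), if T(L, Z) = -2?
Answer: -9 - 6*I ≈ -9.0 - 6.0*I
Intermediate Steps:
o(Y, t) = 3 (o(Y, t) = 9 - 3*2 = 9 - 6 = 3)
U = 2*I (U = sqrt(-4) = 2*I ≈ 2.0*I)
(o(T(-4, 4*(-4)), 5) + U)*(-20 + 17) = (3 + 2*I)*(-20 + 17) = (3 + 2*I)*(-3) = -9 - 6*I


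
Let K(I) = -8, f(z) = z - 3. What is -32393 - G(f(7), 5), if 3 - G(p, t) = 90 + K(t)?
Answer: -32314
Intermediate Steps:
f(z) = -3 + z
G(p, t) = -79 (G(p, t) = 3 - (90 - 8) = 3 - 1*82 = 3 - 82 = -79)
-32393 - G(f(7), 5) = -32393 - 1*(-79) = -32393 + 79 = -32314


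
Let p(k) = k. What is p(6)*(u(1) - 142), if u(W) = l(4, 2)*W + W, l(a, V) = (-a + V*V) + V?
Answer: -834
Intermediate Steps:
l(a, V) = V + V² - a (l(a, V) = (-a + V²) + V = (V² - a) + V = V + V² - a)
u(W) = 3*W (u(W) = (2 + 2² - 1*4)*W + W = (2 + 4 - 4)*W + W = 2*W + W = 3*W)
p(6)*(u(1) - 142) = 6*(3*1 - 142) = 6*(3 - 142) = 6*(-139) = -834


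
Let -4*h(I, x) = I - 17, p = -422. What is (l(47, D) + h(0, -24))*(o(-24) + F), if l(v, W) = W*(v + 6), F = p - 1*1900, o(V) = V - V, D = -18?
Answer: 4410639/2 ≈ 2.2053e+6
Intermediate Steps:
h(I, x) = 17/4 - I/4 (h(I, x) = -(I - 17)/4 = -(-17 + I)/4 = 17/4 - I/4)
o(V) = 0
F = -2322 (F = -422 - 1*1900 = -422 - 1900 = -2322)
l(v, W) = W*(6 + v)
(l(47, D) + h(0, -24))*(o(-24) + F) = (-18*(6 + 47) + (17/4 - ¼*0))*(0 - 2322) = (-18*53 + (17/4 + 0))*(-2322) = (-954 + 17/4)*(-2322) = -3799/4*(-2322) = 4410639/2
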